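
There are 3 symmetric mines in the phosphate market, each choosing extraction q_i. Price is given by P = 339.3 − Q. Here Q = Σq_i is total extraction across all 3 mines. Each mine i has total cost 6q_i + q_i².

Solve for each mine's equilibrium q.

55.55

A representative mine's profit is π_i = q_i(339.3 − Q) − 6q_i − q_i², with Q = q_i + Σ_{j≠i} q_j.
First-order condition: 333.3 − 4q_i − Σ_{j≠i} q_j = 0.
In a symmetric equilibrium every mine chooses the same q, so Σ_{j≠i} q_j = 2q. The condition becomes 333.3 − 6q = 0, giving q = 333.3/6 = 55.55.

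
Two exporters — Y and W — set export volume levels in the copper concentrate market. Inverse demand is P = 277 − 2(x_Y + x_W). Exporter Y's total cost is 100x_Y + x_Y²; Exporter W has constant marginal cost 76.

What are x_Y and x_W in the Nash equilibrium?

Exporter Y's profit: π = x_Y(277 − 2(x_Y + x_W)) − 100x_Y − x_Y².
∂π/∂x_Y = 177 − 6x_Y − 2x_W = 0, so x_Y = 29.5 − (1/3)x_W.
For W: ∂π/∂x_W = 201 − 4x_W − 2x_Y = 0 ⇒ x_W = 50.25 − 0.5x_Y.
Solving the two reaction functions simultaneously: (1 − (−1/3)(−0.5))x_Y = 29.5 − (1/3)·50.25, so (5/6)x_Y = 12.75 and x_Y = 15.3.
Then x_W = 50.25 − 0.5·15.3 = 42.6.

15.3, 42.6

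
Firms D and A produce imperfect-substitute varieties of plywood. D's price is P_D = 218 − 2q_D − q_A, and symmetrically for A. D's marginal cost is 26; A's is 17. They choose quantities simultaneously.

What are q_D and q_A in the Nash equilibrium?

Firm D's profit: π = q_D(218 − 2q_D − q_A) − 26q_D.
∂π/∂q_D = 192 − 4q_D − q_A = 0 ⇒ q_D = 48 − 0.25q_A.
Similarly q_A = 50.25 − 0.25q_D.
Solving the two reaction functions simultaneously: (1 − (−0.25)(−0.25))q_D = 48 − 0.25·50.25, so 0.9375q_D = 35.4375 and q_D = 37.8.
Then q_A = 50.25 − 0.25·37.8 = 40.8.

37.8, 40.8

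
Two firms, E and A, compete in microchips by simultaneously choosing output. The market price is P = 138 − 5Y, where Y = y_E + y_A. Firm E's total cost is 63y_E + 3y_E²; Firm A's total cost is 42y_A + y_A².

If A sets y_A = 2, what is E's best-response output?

4.0625

Firm E's profit: π = y_E(138 − 5(y_E + y_A)) − 63y_E − 3y_E².
∂π/∂y_E = 75 − 16y_E − 5y_A = 0, so y_E = 4.6875 − 0.3125y_A.
At y_A = 2: y_E = 4.6875 − 0.3125·2 = 4.0625.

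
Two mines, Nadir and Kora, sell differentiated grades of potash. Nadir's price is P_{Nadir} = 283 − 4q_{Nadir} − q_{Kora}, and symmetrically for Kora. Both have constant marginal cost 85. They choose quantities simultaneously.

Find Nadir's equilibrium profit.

Mine Nadir's profit: π = q_{Nadir}(283 − 4q_{Nadir} − q_{Kora}) − 85q_{Nadir}.
∂π/∂q_{Nadir} = 198 − 8q_{Nadir} − q_{Kora} = 0 ⇒ q_{Nadir} = 24.75 − 0.125q_{Kora}.
The game is symmetric, so in equilibrium q_{Kora} = q_{Nadir}: the reaction function gives 1.125q_{Nadir} = 24.75, hence q_{Nadir} = 22.
P_{Nadir} = 283 − 4·22 − 22 = 173.
Profit = (173 − 85)·22 = 1936.

1936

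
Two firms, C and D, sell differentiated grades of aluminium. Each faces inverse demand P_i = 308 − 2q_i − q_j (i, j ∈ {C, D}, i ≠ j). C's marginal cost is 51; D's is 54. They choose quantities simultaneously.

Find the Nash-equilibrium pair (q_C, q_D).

Firm C's profit: π = q_C(308 − 2q_C − q_D) − 51q_C.
∂π/∂q_C = 257 − 4q_C − q_D = 0 ⇒ q_C = 64.25 − 0.25q_D.
Similarly q_D = 63.5 − 0.25q_C.
Substituting the second reaction function into the first: q_C = 64.25 − 0.25(63.5 − 0.25q_C), which gives 0.9375q_C = 48.375 ⇒ q_C = 51.6.
Then q_D = 63.5 − 0.25·51.6 = 50.6.

51.6, 50.6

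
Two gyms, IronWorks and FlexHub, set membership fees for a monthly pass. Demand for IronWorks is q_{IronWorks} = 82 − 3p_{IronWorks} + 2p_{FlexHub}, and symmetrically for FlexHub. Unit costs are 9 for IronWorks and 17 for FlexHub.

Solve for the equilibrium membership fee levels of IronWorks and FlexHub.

28.75, 31.75

IronWorks's profit: π = (p_{IronWorks} − 9)(82 − 3p_{IronWorks} + 2p_{FlexHub}).
∂π/∂p_{IronWorks} = 109 − 6p_{IronWorks} + 2p_{FlexHub} = 0 ⇒ p_{IronWorks} = 109/6 + (1/3)p_{FlexHub}.
Similarly p_{FlexHub} = 133/6 + (1/3)p_{IronWorks}.
Substituting the second reaction function into the first: p_{IronWorks} = 109/6 + (1/3)(133/6 + (1/3)p_{IronWorks}), which gives (8/9)p_{IronWorks} = 230/9 ⇒ p_{IronWorks} = 28.75.
Then p_{FlexHub} = 133/6 + (1/3)·28.75 = 31.75.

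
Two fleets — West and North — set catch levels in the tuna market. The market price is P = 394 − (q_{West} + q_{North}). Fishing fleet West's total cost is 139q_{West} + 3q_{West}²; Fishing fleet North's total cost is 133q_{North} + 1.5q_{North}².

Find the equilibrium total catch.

73

Fishing fleet West's profit: π = q_{West}(394 − (q_{West} + q_{North})) − 139q_{West} − 3q_{West}².
∂π/∂q_{West} = 255 − 8q_{West} − q_{North} = 0, so q_{West} = 31.875 − 0.125q_{North}.
For North: ∂π/∂q_{North} = 261 − 5q_{North} − q_{West} = 0 ⇒ q_{North} = 52.2 − 0.2q_{West}.
Solving the two reaction functions simultaneously: (1 − (−0.125)(−0.2))q_{West} = 31.875 − 0.125·52.2, so 0.975q_{West} = 25.35 and q_{West} = 26.
Then q_{North} = 52.2 − 0.2·26 = 47.
Total catch: 26 + 47 = 73.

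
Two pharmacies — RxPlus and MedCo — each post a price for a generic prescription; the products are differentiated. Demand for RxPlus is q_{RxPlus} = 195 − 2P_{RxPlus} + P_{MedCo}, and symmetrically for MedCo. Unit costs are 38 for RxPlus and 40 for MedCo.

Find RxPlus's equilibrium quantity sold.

105.2

RxPlus's profit: π = (P_{RxPlus} − 38)(195 − 2P_{RxPlus} + P_{MedCo}).
∂π/∂P_{RxPlus} = 271 − 4P_{RxPlus} + P_{MedCo} = 0 ⇒ P_{RxPlus} = 67.75 + 0.25P_{MedCo}.
Similarly P_{MedCo} = 68.75 + 0.25P_{RxPlus}.
Substituting the second reaction function into the first: P_{RxPlus} = 67.75 + 0.25(68.75 + 0.25P_{RxPlus}), which gives 0.9375P_{RxPlus} = 84.9375 ⇒ P_{RxPlus} = 90.6.
Then P_{MedCo} = 68.75 + 0.25·90.6 = 91.4.
q_{RxPlus} = 195 − 2·90.6 + 91.4 = 105.2.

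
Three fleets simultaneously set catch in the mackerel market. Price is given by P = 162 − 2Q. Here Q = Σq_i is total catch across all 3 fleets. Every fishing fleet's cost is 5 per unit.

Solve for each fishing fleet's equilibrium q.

19.625

A representative fishing fleet's profit is π_i = q_i(162 − 2Q) − 5q_i, with Q = q_i + Σ_{j≠i} q_j.
First-order condition: 157 − 4q_i − 2Σ_{j≠i} q_j = 0.
In a symmetric equilibrium every fishing fleet chooses the same q, so Σ_{j≠i} q_j = 2q. The condition becomes 157 − 8q = 0, giving q = 157/8 = 19.625.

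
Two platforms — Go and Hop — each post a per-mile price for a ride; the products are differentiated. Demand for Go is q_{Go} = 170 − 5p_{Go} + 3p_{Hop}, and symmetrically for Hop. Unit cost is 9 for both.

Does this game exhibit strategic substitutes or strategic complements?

Go's profit: π = (p_{Go} − 9)(170 − 5p_{Go} + 3p_{Hop}).
∂π/∂p_{Go} = 215 − 10p_{Go} + 3p_{Hop} = 0 ⇒ p_{Go} = 21.5 + 0.3p_{Hop}.
The best-response slope dp_{Go}/dp_{Hop} = 0.3 > 0: the reaction function is upward-sloping, so the choices are strategic complements.

strategic complements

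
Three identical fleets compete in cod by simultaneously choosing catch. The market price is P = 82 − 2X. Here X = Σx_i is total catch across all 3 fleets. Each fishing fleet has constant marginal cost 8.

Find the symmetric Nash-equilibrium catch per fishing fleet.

A representative fishing fleet's profit is π_i = x_i(82 − 2X) − 8x_i, with X = x_i + Σ_{j≠i} x_j.
First-order condition: 74 − 4x_i − 2Σ_{j≠i} x_j = 0.
Imposing symmetry (x_j = x for all j) turns Σ_{j≠i} x_j into 2x, so 74 = 8x and x = 9.25.

9.25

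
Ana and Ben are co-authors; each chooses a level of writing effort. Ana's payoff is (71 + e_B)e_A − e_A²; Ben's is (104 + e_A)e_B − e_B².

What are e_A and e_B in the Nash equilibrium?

Expanding Ana's payoff: 71e_A + e_Be_A − e_A².
∂π/∂e_A = 71 + e_B − 2e_A = 0, so e_A = 35.5 + 0.5e_B.
Likewise for Ben: e_B = 52 + 0.5e_A.
Solving the two reaction functions simultaneously: (1 − (0.5)(0.5))e_A = 35.5 + 0.5·52, so 0.75e_A = 61.5 and e_A = 82.
Then e_B = 52 + 0.5·82 = 93.

82, 93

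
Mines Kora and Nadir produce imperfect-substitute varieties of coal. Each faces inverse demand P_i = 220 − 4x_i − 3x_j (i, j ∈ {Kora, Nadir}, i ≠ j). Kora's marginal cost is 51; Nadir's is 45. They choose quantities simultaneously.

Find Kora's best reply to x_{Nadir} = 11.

17

Mine Kora's profit: π = x_{Kora}(220 − 4x_{Kora} − 3x_{Nadir}) − 51x_{Kora}.
∂π/∂x_{Kora} = 169 − 8x_{Kora} − 3x_{Nadir} = 0 ⇒ x_{Kora} = 21.125 − 0.375x_{Nadir}.
At x_{Nadir} = 11: x_{Kora} = 21.125 − 0.375·11 = 17.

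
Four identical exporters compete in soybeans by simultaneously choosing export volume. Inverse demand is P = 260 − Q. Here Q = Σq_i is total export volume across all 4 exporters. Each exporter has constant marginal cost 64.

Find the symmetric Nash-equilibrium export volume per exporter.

39.2

A representative exporter's profit is π_i = q_i(260 − Q) − 64q_i, with Q = q_i + Σ_{j≠i} q_j.
First-order condition: 196 − 2q_i − Σ_{j≠i} q_j = 0.
Imposing symmetry (q_j = q for all j) turns Σ_{j≠i} q_j into 3q, so 196 = 5q and q = 39.2.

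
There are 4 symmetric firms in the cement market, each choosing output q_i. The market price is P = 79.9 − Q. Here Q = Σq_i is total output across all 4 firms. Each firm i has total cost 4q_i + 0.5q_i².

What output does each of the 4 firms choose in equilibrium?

A representative firm's profit is π_i = q_i(79.9 − Q) − 4q_i − 0.5q_i², with Q = q_i + Σ_{j≠i} q_j.
First-order condition: 75.9 − 3q_i − Σ_{j≠i} q_j = 0.
In a symmetric equilibrium every firm chooses the same q, so Σ_{j≠i} q_j = 3q. The condition becomes 75.9 − 6q = 0, giving q = 75.9/6 = 12.65.

12.65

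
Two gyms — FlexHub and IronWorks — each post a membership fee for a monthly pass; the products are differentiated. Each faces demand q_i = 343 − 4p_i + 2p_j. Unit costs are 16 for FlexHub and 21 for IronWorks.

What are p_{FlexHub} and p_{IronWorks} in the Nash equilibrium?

FlexHub's profit: π = (p_{FlexHub} − 16)(343 − 4p_{FlexHub} + 2p_{IronWorks}).
∂π/∂p_{FlexHub} = 407 − 8p_{FlexHub} + 2p_{IronWorks} = 0 ⇒ p_{FlexHub} = 50.875 + 0.25p_{IronWorks}.
Similarly p_{IronWorks} = 53.375 + 0.25p_{FlexHub}.
Substituting the second reaction function into the first: p_{FlexHub} = 50.875 + 0.25(53.375 + 0.25p_{FlexHub}), which gives 0.9375p_{FlexHub} = 2055/32 ⇒ p_{FlexHub} = 68.5.
Then p_{IronWorks} = 53.375 + 0.25·68.5 = 70.5.

68.5, 70.5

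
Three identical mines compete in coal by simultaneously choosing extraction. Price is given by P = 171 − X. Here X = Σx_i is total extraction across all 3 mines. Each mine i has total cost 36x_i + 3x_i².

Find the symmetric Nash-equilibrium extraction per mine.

13.5

A representative mine's profit is π_i = x_i(171 − X) − 36x_i − 3x_i², with X = x_i + Σ_{j≠i} x_j.
First-order condition: 135 − 8x_i − Σ_{j≠i} x_j = 0.
With identical mines, set every x_j = x: then 135 − 8x − 2x = 0, i.e. x = 135/10 = 13.5.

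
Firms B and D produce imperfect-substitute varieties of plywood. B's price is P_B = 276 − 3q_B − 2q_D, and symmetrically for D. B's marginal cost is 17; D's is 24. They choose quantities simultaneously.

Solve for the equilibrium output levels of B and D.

Firm B's profit: π = q_B(276 − 3q_B − 2q_D) − 17q_B.
∂π/∂q_B = 259 − 6q_B − 2q_D = 0 ⇒ q_B = 259/6 − (1/3)q_D.
Similarly q_D = 42 − (1/3)q_B.
Solving the two reaction functions simultaneously: (1 − (−1/3)(−1/3))q_B = 259/6 − (1/3)·42, so (8/9)q_B = 175/6 and q_B = 32.8125.
Then q_D = 42 − (1/3)·32.8125 = 31.0625.

32.8125, 31.0625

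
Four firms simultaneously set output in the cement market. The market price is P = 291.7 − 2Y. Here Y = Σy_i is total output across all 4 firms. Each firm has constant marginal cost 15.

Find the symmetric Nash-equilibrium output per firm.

A representative firm's profit is π_i = y_i(291.7 − 2Y) − 15y_i, with Y = y_i + Σ_{j≠i} y_j.
First-order condition: 276.7 − 4y_i − 2Σ_{j≠i} y_j = 0.
With identical firms, set every y_j = y: then 276.7 − 4y − 6y = 0, i.e. y = 276.7/10 = 27.67.

27.67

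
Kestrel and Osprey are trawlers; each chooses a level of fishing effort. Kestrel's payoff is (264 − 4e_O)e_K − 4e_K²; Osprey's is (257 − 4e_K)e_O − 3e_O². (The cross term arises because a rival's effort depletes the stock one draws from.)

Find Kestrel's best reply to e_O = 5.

Expanding Kestrel's payoff: 264e_K − 4e_Oe_K − 4e_K².
∂π/∂e_K = 264 − 4e_O − 8e_K = 0, so e_K = 33 − 0.5e_O.
At e_O = 5: e_K = 33 − 0.5·5 = 30.5.

30.5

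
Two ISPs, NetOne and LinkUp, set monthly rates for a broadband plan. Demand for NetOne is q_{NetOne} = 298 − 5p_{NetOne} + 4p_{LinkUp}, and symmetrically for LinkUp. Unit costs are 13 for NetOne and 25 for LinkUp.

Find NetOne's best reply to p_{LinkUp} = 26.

NetOne's profit: π = (p_{NetOne} − 13)(298 − 5p_{NetOne} + 4p_{LinkUp}).
∂π/∂p_{NetOne} = 363 − 10p_{NetOne} + 4p_{LinkUp} = 0 ⇒ p_{NetOne} = 36.3 + 0.4p_{LinkUp}.
At p_{LinkUp} = 26: p_{NetOne} = 36.3 + 0.4·26 = 46.7.

46.7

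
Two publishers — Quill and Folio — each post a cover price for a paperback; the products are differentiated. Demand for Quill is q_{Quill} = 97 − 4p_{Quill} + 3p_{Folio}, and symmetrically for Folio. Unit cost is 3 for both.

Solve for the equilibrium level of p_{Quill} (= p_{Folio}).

Quill's profit: π = (p_{Quill} − 3)(97 − 4p_{Quill} + 3p_{Folio}).
∂π/∂p_{Quill} = 109 − 8p_{Quill} + 3p_{Folio} = 0 ⇒ p_{Quill} = 13.625 + 0.375p_{Folio}.
Setting p_{Quill} = p_{Folio} in the reaction function: p_{Quill} = 13.625 + 0.375p_{Quill}, so p_{Quill} = 13.625 / 0.625 = 21.8.

21.8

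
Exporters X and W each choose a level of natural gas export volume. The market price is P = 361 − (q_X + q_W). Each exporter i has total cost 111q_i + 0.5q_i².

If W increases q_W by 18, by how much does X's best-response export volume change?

Exporter X's profit: π = q_X(361 − (q_X + q_W)) − 111q_X − 0.5q_X².
∂π/∂q_X = 250 − 3q_X − q_W = 0, so q_X = 250/3 − (1/3)q_W.
The reaction-function slope is −1/3, so an 18-unit rise in q_W moves q_X by −1/3 × 18 = −6. X's best response falls — the actions are strategic substitutes.

-6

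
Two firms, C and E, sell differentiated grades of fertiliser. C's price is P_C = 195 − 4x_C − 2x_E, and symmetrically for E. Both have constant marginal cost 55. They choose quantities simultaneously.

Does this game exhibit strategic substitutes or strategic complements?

Firm C's profit: π = x_C(195 − 4x_C − 2x_E) − 55x_C.
∂π/∂x_C = 140 − 8x_C − 2x_E = 0 ⇒ x_C = 17.5 − 0.25x_E.
The best-response slope dx_C/dx_E = −0.25 < 0: the reaction function is downward-sloping, so the choices are strategic substitutes.

strategic substitutes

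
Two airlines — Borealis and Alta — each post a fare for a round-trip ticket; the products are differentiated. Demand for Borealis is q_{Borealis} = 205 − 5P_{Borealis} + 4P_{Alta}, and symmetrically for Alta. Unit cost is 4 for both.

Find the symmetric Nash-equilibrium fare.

37.5

Borealis's profit: π = (P_{Borealis} − 4)(205 − 5P_{Borealis} + 4P_{Alta}).
∂π/∂P_{Borealis} = 225 − 10P_{Borealis} + 4P_{Alta} = 0 ⇒ P_{Borealis} = 22.5 + 0.4P_{Alta}.
The game is symmetric, so in equilibrium P_{Alta} = P_{Borealis}: the reaction function gives 0.6P_{Borealis} = 22.5, hence P_{Borealis} = 37.5.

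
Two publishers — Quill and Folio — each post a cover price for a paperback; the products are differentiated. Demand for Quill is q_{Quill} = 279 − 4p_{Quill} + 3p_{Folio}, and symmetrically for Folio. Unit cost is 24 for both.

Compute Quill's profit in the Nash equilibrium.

Quill's profit: π = (p_{Quill} − 24)(279 − 4p_{Quill} + 3p_{Folio}).
∂π/∂p_{Quill} = 375 − 8p_{Quill} + 3p_{Folio} = 0 ⇒ p_{Quill} = 46.875 + 0.375p_{Folio}.
By symmetry p_{Folio} = p_{Quill}; substituting into the reaction function, 0.625p_{Quill} = 46.875 and p_{Quill} = 75.
q_{Quill} = 279 − 4·75 + 3·75 = 204.
Profit = (75 − 24)·204 = 10404.

10404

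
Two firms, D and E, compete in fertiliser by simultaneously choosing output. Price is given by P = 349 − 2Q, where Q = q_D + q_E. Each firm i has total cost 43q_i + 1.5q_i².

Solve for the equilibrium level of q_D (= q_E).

34

Firm D's profit: π = q_D(349 − 2(q_D + q_E)) − 43q_D − 1.5q_D².
∂π/∂q_D = 306 − 7q_D − 2q_E = 0, so q_D = 306/7 − (2/7)q_E.
Setting q_D = q_E in the reaction function: q_D = 306/7 − (2/7)q_D, so q_D = (306/7) / (9/7) = 34.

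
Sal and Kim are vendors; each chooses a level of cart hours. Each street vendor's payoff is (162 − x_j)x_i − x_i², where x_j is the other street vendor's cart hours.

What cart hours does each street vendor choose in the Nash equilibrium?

Sal's payoff is (162 − x_K)x_S − x_S².
∂π/∂x_S = 162 − x_K − 2x_S = 0, so x_S = 81 − 0.5x_K.
Setting x_S = x_K in the reaction function: x_S = 81 − 0.5x_S, so x_S = 81 / 1.5 = 54.

54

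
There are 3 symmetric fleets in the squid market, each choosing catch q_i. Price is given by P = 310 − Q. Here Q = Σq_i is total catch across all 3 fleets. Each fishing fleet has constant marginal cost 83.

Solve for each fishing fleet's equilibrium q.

A representative fishing fleet's profit is π_i = q_i(310 − Q) − 83q_i, with Q = q_i + Σ_{j≠i} q_j.
First-order condition: 227 − 2q_i − Σ_{j≠i} q_j = 0.
With identical fishing fleets, set every q_j = q: then 227 − 2q − 2q = 0, i.e. q = 227/4 = 56.75.

56.75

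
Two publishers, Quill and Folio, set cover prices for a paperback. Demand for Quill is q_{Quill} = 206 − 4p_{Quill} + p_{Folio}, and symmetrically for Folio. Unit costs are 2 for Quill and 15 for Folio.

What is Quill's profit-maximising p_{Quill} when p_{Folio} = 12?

28.25

Quill's profit: π = (p_{Quill} − 2)(206 − 4p_{Quill} + p_{Folio}).
∂π/∂p_{Quill} = 214 − 8p_{Quill} + p_{Folio} = 0 ⇒ p_{Quill} = 26.75 + 0.125p_{Folio}.
At p_{Folio} = 12: p_{Quill} = 26.75 + 0.125·12 = 28.25.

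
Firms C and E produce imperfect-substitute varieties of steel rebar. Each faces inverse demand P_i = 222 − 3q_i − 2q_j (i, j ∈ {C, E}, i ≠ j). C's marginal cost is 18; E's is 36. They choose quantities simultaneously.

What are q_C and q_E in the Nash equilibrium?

26.625, 22.125

Firm C's profit: π = q_C(222 − 3q_C − 2q_E) − 18q_C.
∂π/∂q_C = 204 − 6q_C − 2q_E = 0 ⇒ q_C = 34 − (1/3)q_E.
Similarly q_E = 31 − (1/3)q_C.
Solving the two reaction functions simultaneously: (1 − (−1/3)(−1/3))q_C = 34 − (1/3)·31, so (8/9)q_C = 71/3 and q_C = 26.625.
Then q_E = 31 − (1/3)·26.625 = 22.125.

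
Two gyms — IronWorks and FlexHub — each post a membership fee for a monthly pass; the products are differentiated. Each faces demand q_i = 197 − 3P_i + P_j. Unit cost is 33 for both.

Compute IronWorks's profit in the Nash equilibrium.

IronWorks's profit: π = (P_{IronWorks} − 33)(197 − 3P_{IronWorks} + P_{FlexHub}).
∂π/∂P_{IronWorks} = 296 − 6P_{IronWorks} + P_{FlexHub} = 0 ⇒ P_{IronWorks} = 148/3 + (1/6)P_{FlexHub}.
By symmetry P_{FlexHub} = P_{IronWorks}; substituting into the reaction function, (5/6)P_{IronWorks} = 148/3 and P_{IronWorks} = 59.2.
q_{IronWorks} = 197 − 3·59.2 + 59.2 = 78.6.
Profit = (59.2 − 33)·78.6 = 2059.32.

2059.32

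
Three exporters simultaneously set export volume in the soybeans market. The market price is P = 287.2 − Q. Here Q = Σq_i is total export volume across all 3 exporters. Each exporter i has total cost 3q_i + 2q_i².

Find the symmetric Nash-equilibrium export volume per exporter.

A representative exporter's profit is π_i = q_i(287.2 − Q) − 3q_i − 2q_i², with Q = q_i + Σ_{j≠i} q_j.
First-order condition: 284.2 − 6q_i − Σ_{j≠i} q_j = 0.
With identical exporters, set every q_j = q: then 284.2 − 6q − 2q = 0, i.e. q = 284.2/8 = 35.525.

35.525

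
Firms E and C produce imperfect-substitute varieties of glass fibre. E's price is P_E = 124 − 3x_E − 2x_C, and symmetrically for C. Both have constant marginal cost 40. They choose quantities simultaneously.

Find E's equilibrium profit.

Firm E's profit: π = x_E(124 − 3x_E − 2x_C) − 40x_E.
∂π/∂x_E = 84 − 6x_E − 2x_C = 0 ⇒ x_E = 14 − (1/3)x_C.
Setting x_E = x_C in the reaction function: x_E = 14 − (1/3)x_E, so x_E = 14 / (4/3) = 10.5.
P_E = 124 − 3·10.5 − 2·10.5 = 71.5.
Profit = (71.5 − 40)·10.5 = 330.75.

330.75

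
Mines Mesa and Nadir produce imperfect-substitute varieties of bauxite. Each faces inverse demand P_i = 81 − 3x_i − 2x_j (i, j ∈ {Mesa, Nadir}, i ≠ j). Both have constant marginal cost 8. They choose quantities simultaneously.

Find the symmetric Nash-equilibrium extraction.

Mine Mesa's profit: π = x_{Mesa}(81 − 3x_{Mesa} − 2x_{Nadir}) − 8x_{Mesa}.
∂π/∂x_{Mesa} = 73 − 6x_{Mesa} − 2x_{Nadir} = 0 ⇒ x_{Mesa} = 73/6 − (1/3)x_{Nadir}.
Setting x_{Mesa} = x_{Nadir} in the reaction function: x_{Mesa} = 73/6 − (1/3)x_{Mesa}, so x_{Mesa} = (73/6) / (4/3) = 9.125.

9.125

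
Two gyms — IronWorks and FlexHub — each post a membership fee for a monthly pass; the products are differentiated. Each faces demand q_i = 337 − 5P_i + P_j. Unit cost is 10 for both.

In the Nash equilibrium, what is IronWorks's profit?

5445

IronWorks's profit: π = (P_{IronWorks} − 10)(337 − 5P_{IronWorks} + P_{FlexHub}).
∂π/∂P_{IronWorks} = 387 − 10P_{IronWorks} + P_{FlexHub} = 0 ⇒ P_{IronWorks} = 38.7 + 0.1P_{FlexHub}.
The game is symmetric, so in equilibrium P_{FlexHub} = P_{IronWorks}: the reaction function gives 0.9P_{IronWorks} = 38.7, hence P_{IronWorks} = 43.
q_{IronWorks} = 337 − 5·43 + 43 = 165.
Profit = (43 − 10)·165 = 5445.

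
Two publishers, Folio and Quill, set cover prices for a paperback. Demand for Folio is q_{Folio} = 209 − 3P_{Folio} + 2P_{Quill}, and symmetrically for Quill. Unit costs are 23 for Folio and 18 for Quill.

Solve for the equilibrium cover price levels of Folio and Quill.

Folio's profit: π = (P_{Folio} − 23)(209 − 3P_{Folio} + 2P_{Quill}).
∂π/∂P_{Folio} = 278 − 6P_{Folio} + 2P_{Quill} = 0 ⇒ P_{Folio} = 139/3 + (1/3)P_{Quill}.
Similarly P_{Quill} = 263/6 + (1/3)P_{Folio}.
Solving the two reaction functions simultaneously: (1 − (1/3)(1/3))P_{Folio} = 139/3 + (1/3)·(263/6), so (8/9)P_{Folio} = 1097/18 and P_{Folio} = 68.5625.
Then P_{Quill} = 263/6 + (1/3)·68.5625 = 66.6875.

68.5625, 66.6875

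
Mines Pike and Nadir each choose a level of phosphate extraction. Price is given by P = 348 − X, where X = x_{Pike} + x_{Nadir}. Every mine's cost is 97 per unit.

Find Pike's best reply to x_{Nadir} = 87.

82

Mine Pike's profit: π = x_{Pike}(348 − (x_{Pike} + x_{Nadir})) − 97x_{Pike}.
∂π/∂x_{Pike} = 251 − 2x_{Pike} − x_{Nadir} = 0, so x_{Pike} = 125.5 − 0.5x_{Nadir}.
At x_{Nadir} = 87: x_{Pike} = 125.5 − 0.5·87 = 82.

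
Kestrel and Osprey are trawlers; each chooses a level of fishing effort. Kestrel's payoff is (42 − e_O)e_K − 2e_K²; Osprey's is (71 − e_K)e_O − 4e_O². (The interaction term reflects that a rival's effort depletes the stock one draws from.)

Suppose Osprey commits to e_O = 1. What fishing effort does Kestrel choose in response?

10.25

Expanding Kestrel's payoff: 42e_K − e_Oe_K − 2e_K².
∂π/∂e_K = 42 − e_O − 4e_K = 0, so e_K = 10.5 − 0.25e_O.
At e_O = 1: e_K = 10.5 − 0.25·1 = 10.25.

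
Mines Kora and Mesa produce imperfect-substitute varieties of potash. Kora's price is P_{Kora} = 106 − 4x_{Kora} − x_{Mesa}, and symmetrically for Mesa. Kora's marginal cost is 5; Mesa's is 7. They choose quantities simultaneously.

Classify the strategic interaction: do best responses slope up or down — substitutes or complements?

Mine Kora's profit: π = x_{Kora}(106 − 4x_{Kora} − x_{Mesa}) − 5x_{Kora}.
∂π/∂x_{Kora} = 101 − 8x_{Kora} − x_{Mesa} = 0 ⇒ x_{Kora} = 12.625 − 0.125x_{Mesa}.
The best-response slope dx_{Kora}/dx_{Mesa} = −0.125 < 0: the reaction function is downward-sloping, so the choices are strategic substitutes.

strategic substitutes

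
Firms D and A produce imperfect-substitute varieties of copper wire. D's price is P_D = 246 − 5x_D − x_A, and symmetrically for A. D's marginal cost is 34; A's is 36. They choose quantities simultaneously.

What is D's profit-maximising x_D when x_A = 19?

19.3

Firm D's profit: π = x_D(246 − 5x_D − x_A) − 34x_D.
∂π/∂x_D = 212 − 10x_D − x_A = 0 ⇒ x_D = 21.2 − 0.1x_A.
At x_A = 19: x_D = 21.2 − 0.1·19 = 19.3.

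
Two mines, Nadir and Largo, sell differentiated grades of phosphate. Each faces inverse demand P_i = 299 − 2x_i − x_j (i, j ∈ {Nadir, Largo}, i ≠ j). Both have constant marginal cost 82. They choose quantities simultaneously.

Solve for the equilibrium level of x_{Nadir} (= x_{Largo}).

Mine Nadir's profit: π = x_{Nadir}(299 − 2x_{Nadir} − x_{Largo}) − 82x_{Nadir}.
∂π/∂x_{Nadir} = 217 − 4x_{Nadir} − x_{Largo} = 0 ⇒ x_{Nadir} = 54.25 − 0.25x_{Largo}.
By symmetry x_{Largo} = x_{Nadir}; substituting into the reaction function, 1.25x_{Nadir} = 54.25 and x_{Nadir} = 43.4.

43.4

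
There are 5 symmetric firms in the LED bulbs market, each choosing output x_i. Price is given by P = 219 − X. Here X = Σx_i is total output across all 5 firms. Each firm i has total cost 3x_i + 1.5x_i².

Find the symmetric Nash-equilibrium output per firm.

A representative firm's profit is π_i = x_i(219 − X) − 3x_i − 1.5x_i², with X = x_i + Σ_{j≠i} x_j.
First-order condition: 216 − 5x_i − Σ_{j≠i} x_j = 0.
In a symmetric equilibrium every firm chooses the same x, so Σ_{j≠i} x_j = 4x. The condition becomes 216 − 9x = 0, giving x = 216/9 = 24.

24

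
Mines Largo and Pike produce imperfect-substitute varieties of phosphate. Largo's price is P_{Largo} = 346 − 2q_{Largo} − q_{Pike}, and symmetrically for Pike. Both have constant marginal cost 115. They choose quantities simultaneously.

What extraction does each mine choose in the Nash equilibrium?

46.2

Mine Largo's profit: π = q_{Largo}(346 − 2q_{Largo} − q_{Pike}) − 115q_{Largo}.
∂π/∂q_{Largo} = 231 − 4q_{Largo} − q_{Pike} = 0 ⇒ q_{Largo} = 57.75 − 0.25q_{Pike}.
Setting q_{Largo} = q_{Pike} in the reaction function: q_{Largo} = 57.75 − 0.25q_{Largo}, so q_{Largo} = 57.75 / 1.25 = 46.2.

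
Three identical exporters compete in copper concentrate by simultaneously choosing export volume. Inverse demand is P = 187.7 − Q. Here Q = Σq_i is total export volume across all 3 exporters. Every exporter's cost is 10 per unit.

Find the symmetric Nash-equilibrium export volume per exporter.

44.425

A representative exporter's profit is π_i = q_i(187.7 − Q) − 10q_i, with Q = q_i + Σ_{j≠i} q_j.
First-order condition: 177.7 − 2q_i − Σ_{j≠i} q_j = 0.
In a symmetric equilibrium every exporter chooses the same q, so Σ_{j≠i} q_j = 2q. The condition becomes 177.7 − 4q = 0, giving q = 177.7/4 = 44.425.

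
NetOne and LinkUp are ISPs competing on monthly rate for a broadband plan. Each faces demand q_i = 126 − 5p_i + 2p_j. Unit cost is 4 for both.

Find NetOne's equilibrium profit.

1015.3125

NetOne's profit: π = (p_{NetOne} − 4)(126 − 5p_{NetOne} + 2p_{LinkUp}).
∂π/∂p_{NetOne} = 146 − 10p_{NetOne} + 2p_{LinkUp} = 0 ⇒ p_{NetOne} = 14.6 + 0.2p_{LinkUp}.
By symmetry p_{LinkUp} = p_{NetOne}; substituting into the reaction function, 0.8p_{NetOne} = 14.6 and p_{NetOne} = 18.25.
q_{NetOne} = 126 − 5·18.25 + 2·18.25 = 71.25.
Profit = (18.25 − 4)·71.25 = 1015.3125.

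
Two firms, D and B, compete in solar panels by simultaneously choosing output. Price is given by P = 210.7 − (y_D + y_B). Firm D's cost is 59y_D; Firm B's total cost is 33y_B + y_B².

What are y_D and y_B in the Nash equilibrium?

Firm D's profit: π = y_D(210.7 − (y_D + y_B)) − 59y_D.
∂π/∂y_D = 151.7 − 2y_D − y_B = 0, so y_D = 75.85 − 0.5y_B.
For B: ∂π/∂y_B = 177.7 − 4y_B − y_D = 0 ⇒ y_B = 44.425 − 0.25y_D.
Substituting the second reaction function into the first: y_D = 75.85 − 0.5(44.425 − 0.25y_D), which gives 0.875y_D = 53.6375 ⇒ y_D = 61.3.
Then y_B = 44.425 − 0.25·61.3 = 29.1.

61.3, 29.1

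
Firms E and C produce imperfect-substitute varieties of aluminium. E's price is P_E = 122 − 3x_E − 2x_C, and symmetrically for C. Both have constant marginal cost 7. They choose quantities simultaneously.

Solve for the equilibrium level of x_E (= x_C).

14.375

Firm E's profit: π = x_E(122 − 3x_E − 2x_C) − 7x_E.
∂π/∂x_E = 115 − 6x_E − 2x_C = 0 ⇒ x_E = 115/6 − (1/3)x_C.
Setting x_E = x_C in the reaction function: x_E = 115/6 − (1/3)x_E, so x_E = (115/6) / (4/3) = 14.375.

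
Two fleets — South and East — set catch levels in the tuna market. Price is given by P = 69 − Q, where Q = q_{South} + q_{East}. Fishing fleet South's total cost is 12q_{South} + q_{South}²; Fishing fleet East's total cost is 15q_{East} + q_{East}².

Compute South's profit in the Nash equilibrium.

269.12

Fishing fleet South's profit: π = q_{South}(69 − (q_{South} + q_{East})) − 12q_{South} − q_{South}².
∂π/∂q_{South} = 57 − 4q_{South} − q_{East} = 0, so q_{South} = 14.25 − 0.25q_{East}.
By the same steps for East: q_{East} = 13.5 − 0.25q_{South}.
Solving the two reaction functions simultaneously: (1 − (−0.25)(−0.25))q_{South} = 14.25 − 0.25·13.5, so 0.9375q_{South} = 10.875 and q_{South} = 11.6.
Then q_{East} = 13.5 − 0.25·11.6 = 10.6.
Price P = 69 − 22.2 = 46.8.
South's profit: (46.8 − 12)·11.6 − (11.6)² = 269.12.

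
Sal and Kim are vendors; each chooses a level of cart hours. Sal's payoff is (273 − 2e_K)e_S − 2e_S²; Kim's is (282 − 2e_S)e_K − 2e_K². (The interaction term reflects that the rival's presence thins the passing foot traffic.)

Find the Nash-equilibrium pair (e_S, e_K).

Expanding Sal's payoff: 273e_S − 2e_Ke_S − 2e_S².
∂π/∂e_S = 273 − 2e_K − 4e_S = 0, so e_S = 68.25 − 0.5e_K.
Likewise for Kim: e_K = 70.5 − 0.5e_S.
Solving the two reaction functions simultaneously: (1 − (−0.5)(−0.5))e_S = 68.25 − 0.5·70.5, so 0.75e_S = 33 and e_S = 44.
Then e_K = 70.5 − 0.5·44 = 48.5.

44, 48.5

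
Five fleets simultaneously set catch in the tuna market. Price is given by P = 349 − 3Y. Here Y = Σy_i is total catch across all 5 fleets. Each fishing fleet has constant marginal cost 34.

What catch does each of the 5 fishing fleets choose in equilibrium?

A representative fishing fleet's profit is π_i = y_i(349 − 3Y) − 34y_i, with Y = y_i + Σ_{j≠i} y_j.
First-order condition: 315 − 6y_i − 3Σ_{j≠i} y_j = 0.
With identical fishing fleets, set every y_j = y: then 315 − 6y − 12y = 0, i.e. y = 315/18 = 17.5.

17.5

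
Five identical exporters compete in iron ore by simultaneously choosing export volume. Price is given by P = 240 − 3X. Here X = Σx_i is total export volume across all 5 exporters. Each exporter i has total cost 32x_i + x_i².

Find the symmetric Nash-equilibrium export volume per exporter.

10.4

A representative exporter's profit is π_i = x_i(240 − 3X) − 32x_i − x_i², with X = x_i + Σ_{j≠i} x_j.
First-order condition: 208 − 8x_i − 3Σ_{j≠i} x_j = 0.
With identical exporters, set every x_j = x: then 208 − 8x − 12x = 0, i.e. x = 208/20 = 10.4.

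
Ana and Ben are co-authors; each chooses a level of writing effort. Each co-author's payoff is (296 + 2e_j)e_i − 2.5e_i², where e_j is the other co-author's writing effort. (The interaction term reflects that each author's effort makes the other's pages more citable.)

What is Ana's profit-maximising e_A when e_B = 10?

Ana's payoff is (296 + 2e_B)e_A − 2.5e_A².
∂π/∂e_A = 296 + 2e_B − 5e_A = 0, so e_A = 59.2 + 0.4e_B.
At e_B = 10: e_A = 59.2 + 0.4·10 = 63.2.

63.2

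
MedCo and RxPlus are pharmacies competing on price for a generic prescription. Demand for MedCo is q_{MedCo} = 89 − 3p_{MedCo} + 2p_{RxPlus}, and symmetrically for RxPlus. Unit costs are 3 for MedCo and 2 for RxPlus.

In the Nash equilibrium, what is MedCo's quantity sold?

MedCo's profit: π = (p_{MedCo} − 3)(89 − 3p_{MedCo} + 2p_{RxPlus}).
∂π/∂p_{MedCo} = 98 − 6p_{MedCo} + 2p_{RxPlus} = 0 ⇒ p_{MedCo} = 49/3 + (1/3)p_{RxPlus}.
Similarly p_{RxPlus} = 95/6 + (1/3)p_{MedCo}.
Substituting the second reaction function into the first: p_{MedCo} = 49/3 + (1/3)(95/6 + (1/3)p_{MedCo}), which gives (8/9)p_{MedCo} = 389/18 ⇒ p_{MedCo} = 24.3125.
Then p_{RxPlus} = 95/6 + (1/3)·24.3125 = 23.9375.
q_{MedCo} = 89 − 3·24.3125 + 2·23.9375 = 63.9375.

63.9375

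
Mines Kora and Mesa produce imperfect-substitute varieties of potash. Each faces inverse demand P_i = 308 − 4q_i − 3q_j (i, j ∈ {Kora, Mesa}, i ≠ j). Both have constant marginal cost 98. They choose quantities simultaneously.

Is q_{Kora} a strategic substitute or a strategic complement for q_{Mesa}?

strategic substitutes

Mine Kora's profit: π = q_{Kora}(308 − 4q_{Kora} − 3q_{Mesa}) − 98q_{Kora}.
∂π/∂q_{Kora} = 210 − 8q_{Kora} − 3q_{Mesa} = 0 ⇒ q_{Kora} = 26.25 − 0.375q_{Mesa}.
The best-response slope dq_{Kora}/dq_{Mesa} = −0.375 < 0: the reaction function is downward-sloping, so the choices are strategic substitutes.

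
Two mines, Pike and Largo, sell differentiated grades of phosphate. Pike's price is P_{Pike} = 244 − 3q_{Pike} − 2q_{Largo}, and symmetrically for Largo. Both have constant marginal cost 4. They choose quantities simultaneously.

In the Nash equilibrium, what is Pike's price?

94

Mine Pike's profit: π = q_{Pike}(244 − 3q_{Pike} − 2q_{Largo}) − 4q_{Pike}.
∂π/∂q_{Pike} = 240 − 6q_{Pike} − 2q_{Largo} = 0 ⇒ q_{Pike} = 40 − (1/3)q_{Largo}.
By symmetry q_{Largo} = q_{Pike}; substituting into the reaction function, (4/3)q_{Pike} = 40 and q_{Pike} = 30.
P_{Pike} = 244 − 3·30 − 2·30 = 94.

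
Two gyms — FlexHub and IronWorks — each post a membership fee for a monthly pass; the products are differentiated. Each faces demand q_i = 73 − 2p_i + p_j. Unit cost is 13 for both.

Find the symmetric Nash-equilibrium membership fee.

33

FlexHub's profit: π = (p_{FlexHub} − 13)(73 − 2p_{FlexHub} + p_{IronWorks}).
∂π/∂p_{FlexHub} = 99 − 4p_{FlexHub} + p_{IronWorks} = 0 ⇒ p_{FlexHub} = 24.75 + 0.25p_{IronWorks}.
The game is symmetric, so in equilibrium p_{IronWorks} = p_{FlexHub}: the reaction function gives 0.75p_{FlexHub} = 24.75, hence p_{FlexHub} = 33.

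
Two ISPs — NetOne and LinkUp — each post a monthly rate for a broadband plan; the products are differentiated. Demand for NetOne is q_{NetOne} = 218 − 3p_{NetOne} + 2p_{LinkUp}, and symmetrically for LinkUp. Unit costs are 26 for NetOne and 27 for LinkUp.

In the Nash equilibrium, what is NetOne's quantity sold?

144.5625

NetOne's profit: π = (p_{NetOne} − 26)(218 − 3p_{NetOne} + 2p_{LinkUp}).
∂π/∂p_{NetOne} = 296 − 6p_{NetOne} + 2p_{LinkUp} = 0 ⇒ p_{NetOne} = 148/3 + (1/3)p_{LinkUp}.
Similarly p_{LinkUp} = 299/6 + (1/3)p_{NetOne}.
Solving the two reaction functions simultaneously: (1 − (1/3)(1/3))p_{NetOne} = 148/3 + (1/3)·(299/6), so (8/9)p_{NetOne} = 1187/18 and p_{NetOne} = 74.1875.
Then p_{LinkUp} = 299/6 + (1/3)·74.1875 = 74.5625.
q_{NetOne} = 218 − 3·74.1875 + 2·74.5625 = 144.5625.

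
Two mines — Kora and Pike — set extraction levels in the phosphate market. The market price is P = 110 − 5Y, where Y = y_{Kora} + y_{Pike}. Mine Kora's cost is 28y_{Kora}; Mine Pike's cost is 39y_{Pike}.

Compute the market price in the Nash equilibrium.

59

Mine Kora's profit: π = y_{Kora}(110 − 5(y_{Kora} + y_{Pike})) − 28y_{Kora}.
∂π/∂y_{Kora} = 82 − 10y_{Kora} − 5y_{Pike} = 0, so y_{Kora} = 8.2 − 0.5y_{Pike}.
By the same steps for Pike: y_{Pike} = 7.1 − 0.5y_{Kora}.
Solving the two reaction functions simultaneously: (1 − (−0.5)(−0.5))y_{Kora} = 8.2 − 0.5·7.1, so 0.75y_{Kora} = 4.65 and y_{Kora} = 6.2.
Then y_{Pike} = 7.1 − 0.5·6.2 = 4.
Equilibrium price: P = 110 − 5·10.2 = 59.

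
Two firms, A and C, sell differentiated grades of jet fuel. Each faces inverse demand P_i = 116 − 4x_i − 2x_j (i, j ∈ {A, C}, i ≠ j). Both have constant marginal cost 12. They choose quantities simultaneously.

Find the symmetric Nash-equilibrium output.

Firm A's profit: π = x_A(116 − 4x_A − 2x_C) − 12x_A.
∂π/∂x_A = 104 − 8x_A − 2x_C = 0 ⇒ x_A = 13 − 0.25x_C.
Setting x_A = x_C in the reaction function: x_A = 13 − 0.25x_A, so x_A = 13 / 1.25 = 10.4.

10.4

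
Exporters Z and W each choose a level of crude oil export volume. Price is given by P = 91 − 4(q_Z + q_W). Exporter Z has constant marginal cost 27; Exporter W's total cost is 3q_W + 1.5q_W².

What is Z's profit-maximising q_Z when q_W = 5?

Exporter Z's profit: π = q_Z(91 − 4(q_Z + q_W)) − 27q_Z.
∂π/∂q_Z = 64 − 8q_Z − 4q_W = 0, so q_Z = 8 − 0.5q_W.
At q_W = 5: q_Z = 8 − 0.5·5 = 5.5.

5.5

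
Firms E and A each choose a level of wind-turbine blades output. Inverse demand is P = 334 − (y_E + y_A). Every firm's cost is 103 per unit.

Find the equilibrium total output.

154

Firm E's profit: π = y_E(334 − (y_E + y_A)) − 103y_E.
∂π/∂y_E = 231 − 2y_E − y_A = 0, so y_E = 115.5 − 0.5y_A.
Setting y_E = y_A in the reaction function: y_E = 115.5 − 0.5y_E, so y_E = 115.5 / 1.5 = 77.
Total output: 77 + 77 = 154.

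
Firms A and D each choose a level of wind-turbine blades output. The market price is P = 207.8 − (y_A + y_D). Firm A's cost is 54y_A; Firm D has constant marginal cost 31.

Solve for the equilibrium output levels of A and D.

43.6, 66.6

Firm A's profit: π = y_A(207.8 − (y_A + y_D)) − 54y_A.
∂π/∂y_A = 153.8 − 2y_A − y_D = 0, so y_A = 76.9 − 0.5y_D.
By the same steps for D: y_D = 88.4 − 0.5y_A.
Substituting the second reaction function into the first: y_A = 76.9 − 0.5(88.4 − 0.5y_A), which gives 0.75y_A = 32.7 ⇒ y_A = 43.6.
Then y_D = 88.4 − 0.5·43.6 = 66.6.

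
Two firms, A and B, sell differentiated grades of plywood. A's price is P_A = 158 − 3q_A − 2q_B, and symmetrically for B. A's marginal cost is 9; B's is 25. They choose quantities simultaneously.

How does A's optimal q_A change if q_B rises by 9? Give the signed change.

Firm A's profit: π = q_A(158 − 3q_A − 2q_B) − 9q_A.
∂π/∂q_A = 149 − 6q_A − 2q_B = 0 ⇒ q_A = 149/6 − (1/3)q_B.
The reaction-function slope is −1/3, so a 9-unit rise in q_B moves q_A by −1/3 × 9 = −3. A's best response falls — the actions are strategic substitutes.

-3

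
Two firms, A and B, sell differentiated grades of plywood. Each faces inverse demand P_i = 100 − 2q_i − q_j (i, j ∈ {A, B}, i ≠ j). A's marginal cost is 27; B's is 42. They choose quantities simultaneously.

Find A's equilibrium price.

58.2

Firm A's profit: π = q_A(100 − 2q_A − q_B) − 27q_A.
∂π/∂q_A = 73 − 4q_A − q_B = 0 ⇒ q_A = 18.25 − 0.25q_B.
Similarly q_B = 14.5 − 0.25q_A.
Substituting the second reaction function into the first: q_A = 18.25 − 0.25(14.5 − 0.25q_A), which gives 0.9375q_A = 14.625 ⇒ q_A = 15.6.
Then q_B = 14.5 − 0.25·15.6 = 10.6.
P_A = 100 − 2·15.6 − 10.6 = 58.2.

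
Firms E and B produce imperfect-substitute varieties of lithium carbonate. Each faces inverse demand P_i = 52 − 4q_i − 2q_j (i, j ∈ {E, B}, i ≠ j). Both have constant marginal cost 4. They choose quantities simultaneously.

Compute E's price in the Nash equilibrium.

Firm E's profit: π = q_E(52 − 4q_E − 2q_B) − 4q_E.
∂π/∂q_E = 48 − 8q_E − 2q_B = 0 ⇒ q_E = 6 − 0.25q_B.
The game is symmetric, so in equilibrium q_B = q_E: the reaction function gives 1.25q_E = 6, hence q_E = 4.8.
P_E = 52 − 4·4.8 − 2·4.8 = 23.2.

23.2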